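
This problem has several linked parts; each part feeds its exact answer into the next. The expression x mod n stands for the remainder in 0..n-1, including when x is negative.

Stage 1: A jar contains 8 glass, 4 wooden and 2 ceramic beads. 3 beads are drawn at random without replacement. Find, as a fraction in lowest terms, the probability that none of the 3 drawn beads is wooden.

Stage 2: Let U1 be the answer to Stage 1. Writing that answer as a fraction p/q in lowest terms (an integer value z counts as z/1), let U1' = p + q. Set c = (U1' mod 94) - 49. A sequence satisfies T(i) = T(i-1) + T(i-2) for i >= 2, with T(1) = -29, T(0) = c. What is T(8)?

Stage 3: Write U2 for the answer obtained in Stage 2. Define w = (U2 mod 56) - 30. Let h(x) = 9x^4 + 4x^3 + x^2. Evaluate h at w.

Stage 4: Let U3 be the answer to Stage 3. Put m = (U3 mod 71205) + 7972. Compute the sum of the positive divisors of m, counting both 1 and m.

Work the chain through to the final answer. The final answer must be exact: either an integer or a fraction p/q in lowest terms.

24000

Stage 1: total draws C(14,3) = 364; favorable C(10,3) = 120; P = 30/91; answer 30/91
Stage 2: U1 = 30/91; threaded value p + q = 121; c = -22; T(2) = 1*(-29) + 1*(-22) = -51; iterating: T(2)=-51, T(3)=-80, T(4)=-131, T(5)=-211, T(6)=-342, T(7)=-553, T(8)=-895; answer -895
Stage 3: U2 = -895; w = -29; 9*(-29)^4 + 4*(-29)^3 + 1*(-29)^2 = (6365529) + (-97556) + (841) = 6268814; answer 6268814
Stage 4: U3 = 6268814; m = 10746; 10746 = 2 * 3^3 * 199; sigma = (1 + 2) * (1 + 3 + 9 + 27) * (1 + 199) = 3 * 40 * 200 = 24000; answer 24000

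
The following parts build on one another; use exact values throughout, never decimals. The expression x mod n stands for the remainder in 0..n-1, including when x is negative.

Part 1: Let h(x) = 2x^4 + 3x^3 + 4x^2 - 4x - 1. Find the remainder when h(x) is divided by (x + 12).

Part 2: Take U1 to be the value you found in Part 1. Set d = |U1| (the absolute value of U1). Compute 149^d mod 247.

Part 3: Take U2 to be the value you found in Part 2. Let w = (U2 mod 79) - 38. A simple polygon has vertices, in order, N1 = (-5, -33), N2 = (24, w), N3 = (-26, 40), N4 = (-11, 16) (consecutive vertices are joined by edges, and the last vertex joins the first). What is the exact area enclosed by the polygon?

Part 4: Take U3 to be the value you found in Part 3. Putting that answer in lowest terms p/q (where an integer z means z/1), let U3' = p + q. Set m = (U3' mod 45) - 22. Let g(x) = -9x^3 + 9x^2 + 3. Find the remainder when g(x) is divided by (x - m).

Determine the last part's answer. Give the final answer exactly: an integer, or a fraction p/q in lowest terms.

-49569

Part 1: remainder = value at the root: 2*(-12)^4 + 3*(-12)^3 + 4*(-12)^2 - 4*(-12)^1 - 1 = (41472) + (-5184) + (576) + (48) + (-1) = 36911; answer 36911
Part 2: U1 = 36911; d = 36911; squarings mod 247: 149^1=149, 149^2=218, 149^4=100, 149^8=120, 149^16=74, 149^32=42, 149^64=35, 149^128=237, 149^256=100, 149^512=120, 149^1024=74, 149^2048=42, 149^4096=35, 149^8192=237, 149^16384=100, 149^32768=120; 149^36911 = 149^1 * 149^2 * 149^4 * 149^8 * 149^32 * 149^4096 * 149^32768 = 180 (mod 247); answer 180
Part 3: U2 = 180; w = -16; cross terms: (-5*-16 - 24*-33)=872, (24*40 - -26*-16)=544, (-26*16 - -11*40)=24, (-11*-33 - -5*16)=443; twice the area = |1883| = 1883; area = 1883/2; answer 1883/2
Part 4: U3 = 1883/2; threaded value p + q = 1885; m = 18; remainder = value at the root: -9*(18)^3 + 9*(18)^2 + 3 = (-52488) + (2916) + (3) = -49569; answer -49569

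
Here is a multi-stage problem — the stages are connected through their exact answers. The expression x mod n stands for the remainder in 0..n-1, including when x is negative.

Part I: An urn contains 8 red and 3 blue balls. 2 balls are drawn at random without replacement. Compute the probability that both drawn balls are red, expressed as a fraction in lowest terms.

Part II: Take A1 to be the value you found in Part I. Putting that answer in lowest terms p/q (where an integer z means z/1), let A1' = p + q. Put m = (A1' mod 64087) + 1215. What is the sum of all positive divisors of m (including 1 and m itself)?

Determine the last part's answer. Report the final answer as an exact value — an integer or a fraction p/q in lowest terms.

2160

Part I: total draws C(11,2) = 55; favorable C(8,2) = 28; P = 28/55; answer 28/55
Part II: A1 = 28/55; threaded value p + q = 83; m = 1298; 1298 = 2 * 11 * 59; sigma = (1 + 2) * (1 + 11) * (1 + 59) = 3 * 12 * 60 = 2160; answer 2160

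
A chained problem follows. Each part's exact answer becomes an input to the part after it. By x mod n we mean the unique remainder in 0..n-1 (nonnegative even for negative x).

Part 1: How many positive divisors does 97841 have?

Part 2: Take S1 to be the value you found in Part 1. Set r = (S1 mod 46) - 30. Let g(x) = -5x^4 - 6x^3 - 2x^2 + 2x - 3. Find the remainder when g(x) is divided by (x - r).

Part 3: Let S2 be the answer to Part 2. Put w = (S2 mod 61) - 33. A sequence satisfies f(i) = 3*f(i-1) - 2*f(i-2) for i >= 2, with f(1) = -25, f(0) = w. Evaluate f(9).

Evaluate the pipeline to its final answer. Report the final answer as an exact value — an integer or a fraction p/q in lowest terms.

-23995

Part 1: 97841 is prime, so its only divisors are 1 and 97841; count = 2; answer 2
Part 2: S1 = 2; r = -28; remainder = value at the root: -5*(-28)^4 - 6*(-28)^3 - 2*(-28)^2 + 2*(-28)^1 - 3 = (-3073280) + (131712) + (-1568) + (-56) + (-3) = -2943195; answer -2943195
Part 3: S2 = -2943195; w = 22; f(2) = 3*(-25) - 2*(22) = -119; iterating: f(2)=-119, f(3)=-307, f(4)=-683, f(5)=-1435, f(6)=-2939, f(7)=-5947, f(8)=-11963, f(9)=-23995; answer -23995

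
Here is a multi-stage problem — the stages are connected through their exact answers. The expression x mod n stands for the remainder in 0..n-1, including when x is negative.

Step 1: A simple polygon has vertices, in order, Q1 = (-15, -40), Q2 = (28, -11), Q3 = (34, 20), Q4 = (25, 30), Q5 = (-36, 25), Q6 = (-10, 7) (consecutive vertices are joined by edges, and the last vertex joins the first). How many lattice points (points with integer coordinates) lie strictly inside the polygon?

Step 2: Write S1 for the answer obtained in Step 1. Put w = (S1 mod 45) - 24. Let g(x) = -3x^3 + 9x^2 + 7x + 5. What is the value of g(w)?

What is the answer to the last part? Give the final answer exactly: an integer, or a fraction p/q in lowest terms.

-12014

Step 1: cross terms: (-15*-11 - 28*-40)=1285, (28*20 - 34*-11)=934, (34*30 - 25*20)=520, (25*25 - -36*30)=1705, (-36*7 - -10*25)=-2, (-10*-40 - -15*7)=505; twice the area = |4947| = 4947; area = 4947/2; boundary points = 1 + 1 + 1 + 1 + 2 + 1 = 7; strictly interior points = area - boundary/2 + 1 = 2471; answer 2471
Step 2: S1 = 2471; w = 17; -3*(17)^3 + 9*(17)^2 + 7*(17)^1 + 5 = (-14739) + (2601) + (119) + (5) = -12014; answer -12014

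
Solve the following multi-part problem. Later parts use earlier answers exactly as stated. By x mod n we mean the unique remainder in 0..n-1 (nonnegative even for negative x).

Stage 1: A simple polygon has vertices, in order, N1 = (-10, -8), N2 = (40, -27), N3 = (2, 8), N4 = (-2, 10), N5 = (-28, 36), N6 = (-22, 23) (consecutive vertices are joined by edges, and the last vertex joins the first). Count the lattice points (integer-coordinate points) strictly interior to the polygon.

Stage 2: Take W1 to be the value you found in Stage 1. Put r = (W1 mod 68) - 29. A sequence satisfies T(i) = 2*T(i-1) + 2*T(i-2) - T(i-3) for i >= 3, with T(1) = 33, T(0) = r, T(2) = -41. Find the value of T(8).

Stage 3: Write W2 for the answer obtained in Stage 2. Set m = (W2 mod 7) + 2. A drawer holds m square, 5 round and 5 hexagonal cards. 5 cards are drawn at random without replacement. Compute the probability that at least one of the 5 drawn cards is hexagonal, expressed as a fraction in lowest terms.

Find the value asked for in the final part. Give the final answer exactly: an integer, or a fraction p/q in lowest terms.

Stage 1: cross terms: (-10*-27 - 40*-8)=590, (40*8 - 2*-27)=374, (2*10 - -2*8)=36, (-2*36 - -28*10)=208, (-28*23 - -22*36)=148, (-22*-8 - -10*23)=406; twice the area = |1762| = 1762; area = 881; boundary points = 1 + 1 + 2 + 26 + 1 + 1 = 32; strictly interior points = area - boundary/2 + 1 = 866; answer 866
Stage 2: W1 = 866; r = 21; T(3) = 2*(-41) + 2*(33) - 1*(21) = -37; iterating: T(3)=-37, T(4)=-189, T(5)=-411, T(6)=-1163, T(7)=-2959, T(8)=-7833; answer -7833
Stage 3: W2 = -7833; m = 2; total draws C(12,5) = 792; complement C(7,5) = 21; favorable 792 - 21 = 771; P = 257/264; answer 257/264

257/264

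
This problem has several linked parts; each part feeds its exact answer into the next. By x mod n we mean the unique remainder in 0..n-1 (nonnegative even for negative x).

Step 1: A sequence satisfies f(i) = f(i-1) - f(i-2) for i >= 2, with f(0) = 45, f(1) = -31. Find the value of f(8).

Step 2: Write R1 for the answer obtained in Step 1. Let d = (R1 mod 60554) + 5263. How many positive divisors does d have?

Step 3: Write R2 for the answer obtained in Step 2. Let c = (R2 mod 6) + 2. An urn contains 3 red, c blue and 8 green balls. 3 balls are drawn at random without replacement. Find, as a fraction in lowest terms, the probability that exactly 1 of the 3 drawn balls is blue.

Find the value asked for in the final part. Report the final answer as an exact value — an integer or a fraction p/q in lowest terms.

5/13

Step 1: f(2) = 1*(-31) - 1*(45) = -76; iterating: f(2)=-76, f(3)=-45, f(4)=31, f(5)=76, f(6)=45, f(7)=-31, f(8)=-76; answer -76
Step 2: R1 = -76; d = 65741; 65741 = 13^2 * 389; number of divisors = (2+1) * (1+1) = 6; answer 6
Step 3: R2 = 6; c = 2; total draws C(13,3) = 286; favorable C(2,1)*C(11,2) = 110; P = 5/13; answer 5/13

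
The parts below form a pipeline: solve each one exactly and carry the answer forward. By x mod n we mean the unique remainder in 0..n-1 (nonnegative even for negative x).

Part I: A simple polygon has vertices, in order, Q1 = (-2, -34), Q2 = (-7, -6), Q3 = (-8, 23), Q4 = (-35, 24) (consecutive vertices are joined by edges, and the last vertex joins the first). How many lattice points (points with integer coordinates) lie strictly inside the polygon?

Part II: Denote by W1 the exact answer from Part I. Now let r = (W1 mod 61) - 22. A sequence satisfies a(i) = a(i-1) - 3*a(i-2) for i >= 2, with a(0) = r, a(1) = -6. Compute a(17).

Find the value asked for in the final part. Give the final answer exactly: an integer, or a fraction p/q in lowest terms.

-176916

Part I: cross terms: (-2*-6 - -7*-34)=-226, (-7*23 - -8*-6)=-209, (-8*24 - -35*23)=613, (-35*-34 - -2*24)=1238; twice the area = |1416| = 1416; area = 708; boundary points = 1 + 1 + 1 + 1 = 4; strictly interior points = area - boundary/2 + 1 = 707; answer 707
Part II: W1 = 707; r = 14; a(2) = 1*(-6) - 3*(14) = -48; iterating: a(2)=-48, a(3)=-30, a(4)=114, a(5)=204, a(6)=-138, a(7)=-750, a(8)=-336, a(9)=1914, a(10)=2922, a(11)=-2820, a(12)=-11586, a(13)=-3126, a(14)=31632, a(15)=41010, a(16)=-53886, a(17)=-176916; answer -176916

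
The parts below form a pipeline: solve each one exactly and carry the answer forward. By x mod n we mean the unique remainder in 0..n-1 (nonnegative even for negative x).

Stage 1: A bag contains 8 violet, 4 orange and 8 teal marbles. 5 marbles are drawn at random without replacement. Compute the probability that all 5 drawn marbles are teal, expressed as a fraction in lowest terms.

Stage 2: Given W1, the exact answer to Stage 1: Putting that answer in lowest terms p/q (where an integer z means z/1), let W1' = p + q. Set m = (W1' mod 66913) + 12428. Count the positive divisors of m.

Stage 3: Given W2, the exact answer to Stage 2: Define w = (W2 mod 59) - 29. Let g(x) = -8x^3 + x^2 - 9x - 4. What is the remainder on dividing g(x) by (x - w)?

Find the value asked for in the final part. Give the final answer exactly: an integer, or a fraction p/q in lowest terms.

Stage 1: total draws C(20,5) = 15504; favorable C(8,5) = 56; P = 7/1938; answer 7/1938
Stage 2: W1 = 7/1938; threaded value p + q = 1945; m = 14373; 14373 = 3^2 * 1597; number of divisors = (2+1) * (1+1) = 6; answer 6
Stage 3: W2 = 6; w = -23; remainder = value at the root: -8*(-23)^3 + 1*(-23)^2 - 9*(-23)^1 - 4 = (97336) + (529) + (207) + (-4) = 98068; answer 98068

98068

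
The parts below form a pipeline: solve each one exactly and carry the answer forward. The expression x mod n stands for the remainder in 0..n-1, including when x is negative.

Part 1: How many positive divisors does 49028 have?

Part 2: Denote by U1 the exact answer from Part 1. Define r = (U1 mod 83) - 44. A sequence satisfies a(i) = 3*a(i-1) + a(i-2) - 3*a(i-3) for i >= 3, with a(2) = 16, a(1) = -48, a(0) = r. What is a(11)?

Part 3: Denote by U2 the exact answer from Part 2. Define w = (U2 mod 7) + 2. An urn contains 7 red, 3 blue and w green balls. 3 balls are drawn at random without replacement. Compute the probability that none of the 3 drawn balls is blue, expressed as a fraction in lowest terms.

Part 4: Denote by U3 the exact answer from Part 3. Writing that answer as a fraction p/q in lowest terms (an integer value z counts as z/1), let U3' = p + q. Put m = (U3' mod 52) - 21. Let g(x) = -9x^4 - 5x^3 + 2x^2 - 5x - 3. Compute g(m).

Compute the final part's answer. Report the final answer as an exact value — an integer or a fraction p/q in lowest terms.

Part 1: 49028 = 2^2 * 7 * 17 * 103; number of divisors = (2+1) * (1+1) * (1+1) * (1+1) = 24; answer 24
Part 2: U1 = 24; r = -20; a(3) = 3*(16) + 1*(-48) - 3*(-20) = 60; iterating: a(3)=60, a(4)=340, a(5)=1032, a(6)=3256, a(7)=9780, a(8)=29500, a(9)=88512, a(10)=265696, a(11)=797100; answer 797100
Part 3: U2 = 797100; w = 5; total draws C(15,3) = 455; favorable C(12,3) = 220; P = 44/91; answer 44/91
Part 4: U3 = 44/91; threaded value p + q = 135; m = 10; -9*(10)^4 - 5*(10)^3 + 2*(10)^2 - 5*(10)^1 - 3 = (-90000) + (-5000) + (200) + (-50) + (-3) = -94853; answer -94853

-94853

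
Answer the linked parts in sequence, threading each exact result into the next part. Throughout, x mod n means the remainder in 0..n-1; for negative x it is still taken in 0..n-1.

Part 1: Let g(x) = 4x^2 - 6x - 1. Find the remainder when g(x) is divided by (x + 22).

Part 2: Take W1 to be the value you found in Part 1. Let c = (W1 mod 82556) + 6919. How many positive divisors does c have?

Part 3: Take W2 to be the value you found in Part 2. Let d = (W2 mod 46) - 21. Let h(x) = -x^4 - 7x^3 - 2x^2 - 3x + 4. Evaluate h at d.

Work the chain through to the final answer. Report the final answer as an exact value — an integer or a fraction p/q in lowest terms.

Part 1: remainder = value at the root: 4*(-22)^2 - 6*(-22)^1 - 1 = (1936) + (132) + (-1) = 2067; answer 2067
Part 2: W1 = 2067; c = 8986; 8986 = 2 * 4493; number of divisors = (1+1) * (1+1) = 4; answer 4
Part 3: W2 = 4; d = -17; -1*(-17)^4 - 7*(-17)^3 - 2*(-17)^2 - 3*(-17)^1 + 4 = (-83521) + (34391) + (-578) + (51) + (4) = -49653; answer -49653

-49653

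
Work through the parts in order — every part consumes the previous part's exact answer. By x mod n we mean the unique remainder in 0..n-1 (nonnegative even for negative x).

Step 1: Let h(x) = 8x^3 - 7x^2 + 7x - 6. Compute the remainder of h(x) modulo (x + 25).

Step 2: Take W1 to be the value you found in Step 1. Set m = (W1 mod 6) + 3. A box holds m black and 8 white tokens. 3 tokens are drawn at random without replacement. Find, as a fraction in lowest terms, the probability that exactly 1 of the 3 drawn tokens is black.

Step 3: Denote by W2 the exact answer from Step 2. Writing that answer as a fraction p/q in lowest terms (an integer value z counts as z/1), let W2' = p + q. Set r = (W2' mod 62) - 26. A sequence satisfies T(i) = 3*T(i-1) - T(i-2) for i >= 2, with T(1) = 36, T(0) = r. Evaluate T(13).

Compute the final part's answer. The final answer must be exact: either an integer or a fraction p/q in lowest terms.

Step 1: remainder = value at the root: 8*(-25)^3 - 7*(-25)^2 + 7*(-25)^1 - 6 = (-125000) + (-4375) + (-175) + (-6) = -129556; answer -129556
Step 2: W1 = -129556; m = 5; total draws C(13,3) = 286; favorable C(5,1)*C(8,2) = 140; P = 70/143; answer 70/143
Step 3: W2 = 70/143; threaded value p + q = 213; r = 1; T(2) = 3*(36) - 1*(1) = 107; iterating: T(2)=107, T(3)=285, T(4)=748, T(5)=1959, T(6)=5129, T(7)=13428, T(8)=35155, T(9)=92037, T(10)=240956, T(11)=630831, T(12)=1651537, T(13)=4323780; answer 4323780

4323780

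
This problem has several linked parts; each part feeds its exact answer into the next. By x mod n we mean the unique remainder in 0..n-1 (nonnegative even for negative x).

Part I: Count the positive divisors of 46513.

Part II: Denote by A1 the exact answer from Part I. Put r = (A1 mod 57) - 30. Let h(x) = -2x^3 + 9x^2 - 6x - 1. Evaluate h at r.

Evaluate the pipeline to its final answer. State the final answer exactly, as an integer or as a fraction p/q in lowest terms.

41391

Part I: 46513 = 193 * 241; number of divisors = (1+1) * (1+1) = 4; answer 4
Part II: A1 = 4; r = -26; -2*(-26)^3 + 9*(-26)^2 - 6*(-26)^1 - 1 = (35152) + (6084) + (156) + (-1) = 41391; answer 41391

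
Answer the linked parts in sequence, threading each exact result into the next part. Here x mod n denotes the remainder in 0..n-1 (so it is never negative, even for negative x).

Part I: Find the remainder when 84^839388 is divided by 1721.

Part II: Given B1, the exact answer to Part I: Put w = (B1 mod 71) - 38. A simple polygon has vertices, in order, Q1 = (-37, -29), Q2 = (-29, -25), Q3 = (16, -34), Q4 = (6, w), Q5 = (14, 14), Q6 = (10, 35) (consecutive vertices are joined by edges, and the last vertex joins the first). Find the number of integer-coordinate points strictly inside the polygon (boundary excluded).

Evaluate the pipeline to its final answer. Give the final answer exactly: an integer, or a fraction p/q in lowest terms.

Part I: squarings mod 1721: 84^1=84, 84^2=172, 84^4=327, 84^8=227, 84^16=1620, 84^32=1596, 84^64=136, 84^128=1286, 84^256=1636, 84^512=341, 84^1024=974, 84^2048=405, 84^4096=530, 84^8192=377, 84^16384=1007, 84^32768=380, 84^65536=1557, 84^131072=1081, 84^262144=2, 84^524288=4; 84^839388 = 84^4 * 84^8 * 84^16 * 84^64 * 84^128 * 84^512 * 84^1024 * 84^2048 * 84^16384 * 84^32768 * 84^262144 * 84^524288 = 1268 (mod 1721); answer 1268
Part II: B1 = 1268; w = 23; cross terms: (-37*-25 - -29*-29)=84, (-29*-34 - 16*-25)=1386, (16*23 - 6*-34)=572, (6*14 - 14*23)=-238, (14*35 - 10*14)=350, (10*-29 - -37*35)=1005; twice the area = |3159| = 3159; area = 3159/2; boundary points = 4 + 9 + 1 + 1 + 1 + 1 = 17; strictly interior points = area - boundary/2 + 1 = 1572; answer 1572

1572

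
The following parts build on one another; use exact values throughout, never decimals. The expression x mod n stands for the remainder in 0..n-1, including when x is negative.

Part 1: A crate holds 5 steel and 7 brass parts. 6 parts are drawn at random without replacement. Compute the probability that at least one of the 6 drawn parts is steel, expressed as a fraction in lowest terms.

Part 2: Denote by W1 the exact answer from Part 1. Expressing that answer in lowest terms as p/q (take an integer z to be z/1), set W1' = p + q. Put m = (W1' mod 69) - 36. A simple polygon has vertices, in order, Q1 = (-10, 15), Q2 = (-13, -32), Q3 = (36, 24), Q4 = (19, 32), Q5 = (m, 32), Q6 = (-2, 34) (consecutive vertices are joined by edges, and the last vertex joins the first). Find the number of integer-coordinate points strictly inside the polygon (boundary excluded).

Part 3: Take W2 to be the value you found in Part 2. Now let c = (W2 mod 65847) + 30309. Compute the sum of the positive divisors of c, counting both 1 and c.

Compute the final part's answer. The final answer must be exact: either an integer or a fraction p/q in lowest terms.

75600

Part 1: total draws C(12,6) = 924; complement C(7,6) = 7; favorable 924 - 7 = 917; P = 131/132; answer 131/132
Part 2: W1 = 131/132; threaded value p + q = 263; m = 20; cross terms: (-10*-32 - -13*15)=515, (-13*24 - 36*-32)=840, (36*32 - 19*24)=696, (19*32 - 20*32)=-32, (20*34 - -2*32)=744, (-2*15 - -10*34)=310; twice the area = |3073| = 3073; area = 3073/2; boundary points = 1 + 7 + 1 + 1 + 2 + 1 = 13; strictly interior points = area - boundary/2 + 1 = 1531; answer 1531
Part 3: W2 = 1531; c = 31840; 31840 = 2^5 * 5 * 199; sigma = (1 + 2 + 4 + 8 + 16 + 32) * (1 + 5) * (1 + 199) = 63 * 6 * 200 = 75600; answer 75600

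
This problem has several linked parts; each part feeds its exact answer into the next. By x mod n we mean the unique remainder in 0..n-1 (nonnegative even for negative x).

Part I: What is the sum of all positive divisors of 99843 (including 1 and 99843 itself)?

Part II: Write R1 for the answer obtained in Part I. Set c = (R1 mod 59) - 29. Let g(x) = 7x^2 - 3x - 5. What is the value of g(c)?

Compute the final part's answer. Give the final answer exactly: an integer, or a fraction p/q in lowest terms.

Part I: 99843 = 3 * 23 * 1447; sigma = (1 + 3) * (1 + 23) * (1 + 1447) = 4 * 24 * 1448 = 139008; answer 139008
Part II: R1 = 139008; c = -25; 7*(-25)^2 - 3*(-25)^1 - 5 = (4375) + (75) + (-5) = 4445; answer 4445

4445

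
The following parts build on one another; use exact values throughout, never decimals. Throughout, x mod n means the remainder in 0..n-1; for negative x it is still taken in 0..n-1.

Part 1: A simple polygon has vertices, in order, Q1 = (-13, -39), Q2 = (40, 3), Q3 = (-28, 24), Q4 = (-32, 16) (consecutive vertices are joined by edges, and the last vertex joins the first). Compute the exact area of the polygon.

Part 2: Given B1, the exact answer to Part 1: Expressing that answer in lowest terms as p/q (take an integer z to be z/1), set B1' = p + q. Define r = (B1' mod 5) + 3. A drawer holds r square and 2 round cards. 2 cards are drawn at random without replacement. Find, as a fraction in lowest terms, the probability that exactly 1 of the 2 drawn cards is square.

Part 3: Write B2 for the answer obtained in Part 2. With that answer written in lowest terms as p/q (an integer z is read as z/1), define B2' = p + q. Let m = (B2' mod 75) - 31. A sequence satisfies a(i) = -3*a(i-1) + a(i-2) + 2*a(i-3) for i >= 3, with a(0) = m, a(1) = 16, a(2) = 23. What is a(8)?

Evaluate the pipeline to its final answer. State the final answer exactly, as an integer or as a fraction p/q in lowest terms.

Part 1: cross terms: (-13*3 - 40*-39)=1521, (40*24 - -28*3)=1044, (-28*16 - -32*24)=320, (-32*-39 - -13*16)=1456; twice the area = |4341| = 4341; area = 4341/2; answer 4341/2
Part 2: B1 = 4341/2; threaded value p + q = 4343; r = 6; total draws C(8,2) = 28; favorable C(6,1)*C(2,1) = 12; P = 3/7; answer 3/7
Part 3: B2 = 3/7; threaded value p + q = 10; m = -21; a(3) = -3*(23) + 1*(16) + 2*(-21) = -95; iterating: a(3)=-95, a(4)=340, a(5)=-1069, a(6)=3357, a(7)=-10460, a(8)=32599; answer 32599

32599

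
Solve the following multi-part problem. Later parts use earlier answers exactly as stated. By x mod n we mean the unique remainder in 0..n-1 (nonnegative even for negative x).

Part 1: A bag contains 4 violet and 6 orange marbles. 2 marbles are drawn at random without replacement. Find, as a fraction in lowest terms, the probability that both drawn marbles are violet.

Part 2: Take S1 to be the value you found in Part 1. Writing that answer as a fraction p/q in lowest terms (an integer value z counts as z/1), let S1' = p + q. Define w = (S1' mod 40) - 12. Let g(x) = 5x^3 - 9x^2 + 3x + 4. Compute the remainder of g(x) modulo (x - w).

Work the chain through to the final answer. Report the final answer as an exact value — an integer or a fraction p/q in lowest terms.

419

Part 1: total draws C(10,2) = 45; favorable C(4,2) = 6; P = 2/15; answer 2/15
Part 2: S1 = 2/15; threaded value p + q = 17; w = 5; remainder = value at the root: 5*(5)^3 - 9*(5)^2 + 3*(5)^1 + 4 = (625) + (-225) + (15) + (4) = 419; answer 419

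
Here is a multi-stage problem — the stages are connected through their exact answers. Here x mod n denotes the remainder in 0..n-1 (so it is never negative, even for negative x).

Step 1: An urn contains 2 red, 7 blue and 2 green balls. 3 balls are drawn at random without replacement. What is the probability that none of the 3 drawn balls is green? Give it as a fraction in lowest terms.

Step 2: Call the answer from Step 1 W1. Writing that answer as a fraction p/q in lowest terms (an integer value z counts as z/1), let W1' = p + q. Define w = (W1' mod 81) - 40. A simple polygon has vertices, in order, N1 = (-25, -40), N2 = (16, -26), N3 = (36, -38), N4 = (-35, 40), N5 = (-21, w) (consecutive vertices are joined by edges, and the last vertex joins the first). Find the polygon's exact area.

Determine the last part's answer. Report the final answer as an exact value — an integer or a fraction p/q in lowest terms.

Step 1: total draws C(11,3) = 165; favorable C(9,3) = 84; P = 28/55; answer 28/55
Step 2: W1 = 28/55; threaded value p + q = 83; w = -38; cross terms: (-25*-26 - 16*-40)=1290, (16*-38 - 36*-26)=328, (36*40 - -35*-38)=110, (-35*-38 - -21*40)=2170, (-21*-40 - -25*-38)=-110; twice the area = |3788| = 3788; area = 1894; answer 1894

1894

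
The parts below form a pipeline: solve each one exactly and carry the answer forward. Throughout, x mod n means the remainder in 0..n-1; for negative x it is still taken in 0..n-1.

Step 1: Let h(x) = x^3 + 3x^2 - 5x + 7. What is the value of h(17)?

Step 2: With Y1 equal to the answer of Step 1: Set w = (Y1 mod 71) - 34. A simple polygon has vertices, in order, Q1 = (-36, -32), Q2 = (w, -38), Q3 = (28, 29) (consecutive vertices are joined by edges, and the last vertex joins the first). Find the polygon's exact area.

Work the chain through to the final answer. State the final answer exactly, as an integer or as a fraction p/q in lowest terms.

924

Step 1: 1*(17)^3 + 3*(17)^2 - 5*(17)^1 + 7 = (4913) + (867) + (-85) + (7) = 5702; answer 5702
Step 2: Y1 = 5702; w = -12; cross terms: (-36*-38 - -12*-32)=984, (-12*29 - 28*-38)=716, (28*-32 - -36*29)=148; twice the area = |1848| = 1848; area = 924; answer 924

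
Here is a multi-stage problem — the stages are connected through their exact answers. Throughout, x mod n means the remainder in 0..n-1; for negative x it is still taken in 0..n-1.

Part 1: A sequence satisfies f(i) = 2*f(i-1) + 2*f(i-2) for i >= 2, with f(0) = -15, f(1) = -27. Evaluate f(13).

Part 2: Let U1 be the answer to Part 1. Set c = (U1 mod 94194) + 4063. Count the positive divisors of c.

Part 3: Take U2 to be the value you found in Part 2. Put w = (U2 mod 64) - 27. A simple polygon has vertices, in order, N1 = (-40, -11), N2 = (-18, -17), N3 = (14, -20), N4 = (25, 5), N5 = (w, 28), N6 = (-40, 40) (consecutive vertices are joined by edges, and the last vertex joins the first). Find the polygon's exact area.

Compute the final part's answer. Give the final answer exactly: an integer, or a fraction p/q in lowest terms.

4705/2

Part 1: f(2) = 2*(-27) + 2*(-15) = -84; iterating: f(2)=-84, f(3)=-222, f(4)=-612, f(5)=-1668, f(6)=-4560, f(7)=-12456, f(8)=-34032, f(9)=-92976, f(10)=-254016, f(11)=-693984, f(12)=-1896000, f(13)=-5179968; answer -5179968
Part 2: U1 = -5179968; c = 4765; 4765 = 5 * 953; number of divisors = (1+1) * (1+1) = 4; answer 4
Part 3: U2 = 4; w = -23; cross terms: (-40*-17 - -18*-11)=482, (-18*-20 - 14*-17)=598, (14*5 - 25*-20)=570, (25*28 - -23*5)=815, (-23*40 - -40*28)=200, (-40*-11 - -40*40)=2040; twice the area = |4705| = 4705; area = 4705/2; answer 4705/2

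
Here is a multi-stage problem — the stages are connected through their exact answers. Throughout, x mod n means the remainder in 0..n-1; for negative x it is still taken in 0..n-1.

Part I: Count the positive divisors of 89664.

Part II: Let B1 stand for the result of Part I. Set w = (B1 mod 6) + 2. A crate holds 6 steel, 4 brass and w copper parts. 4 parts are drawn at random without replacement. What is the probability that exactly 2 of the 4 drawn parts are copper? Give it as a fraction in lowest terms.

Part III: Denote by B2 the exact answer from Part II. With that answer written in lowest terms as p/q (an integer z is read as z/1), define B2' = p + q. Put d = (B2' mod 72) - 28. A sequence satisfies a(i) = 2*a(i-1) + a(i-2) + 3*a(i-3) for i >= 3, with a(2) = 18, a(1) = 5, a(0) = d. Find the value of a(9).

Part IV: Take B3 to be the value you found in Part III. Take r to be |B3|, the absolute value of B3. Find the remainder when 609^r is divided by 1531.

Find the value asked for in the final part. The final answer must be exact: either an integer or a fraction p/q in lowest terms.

515

Part I: 89664 = 2^6 * 3 * 467; number of divisors = (6+1) * (1+1) * (1+1) = 28; answer 28
Part II: B1 = 28; w = 6; total draws C(16,4) = 1820; favorable C(6,2)*C(10,2) = 675; P = 135/364; answer 135/364
Part III: B2 = 135/364; threaded value p + q = 499; d = 39; a(3) = 2*(18) + 1*(5) + 3*(39) = 158; iterating: a(3)=158, a(4)=349, a(5)=910, a(6)=2643, a(7)=7243, a(8)=19859, a(9)=54890; answer 54890
Part IV: B3 = 54890; r = 54890; squarings mod 1531: 609^1=609, 609^2=379, 609^4=1258, 609^8=1041, 609^16=1264, 609^32=863, 609^64=703, 609^128=1227, 609^256=556, 609^512=1405, 609^1024=566, 609^2048=377, 609^4096=1277, 609^8192=214, 609^16384=1397, 609^32768=1115; 609^54890 = 609^2 * 609^8 * 609^32 * 609^64 * 609^512 * 609^1024 * 609^4096 * 609^16384 * 609^32768 = 515 (mod 1531); answer 515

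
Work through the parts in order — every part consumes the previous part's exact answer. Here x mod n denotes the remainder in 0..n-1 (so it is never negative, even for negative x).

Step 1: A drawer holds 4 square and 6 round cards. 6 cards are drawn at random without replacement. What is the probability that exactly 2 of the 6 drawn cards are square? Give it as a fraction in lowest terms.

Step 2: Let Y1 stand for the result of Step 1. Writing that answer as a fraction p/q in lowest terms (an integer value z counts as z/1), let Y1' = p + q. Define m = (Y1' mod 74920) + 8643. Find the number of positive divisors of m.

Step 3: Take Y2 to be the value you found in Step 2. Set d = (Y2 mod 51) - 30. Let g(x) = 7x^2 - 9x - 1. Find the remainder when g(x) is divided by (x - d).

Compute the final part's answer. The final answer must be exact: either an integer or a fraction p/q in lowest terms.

4965

Step 1: total draws C(10,6) = 210; favorable C(4,2)*C(6,4) = 90; P = 3/7; answer 3/7
Step 2: Y1 = 3/7; threaded value p + q = 10; m = 8653; 8653 = 17 * 509; number of divisors = (1+1) * (1+1) = 4; answer 4
Step 3: Y2 = 4; d = -26; remainder = value at the root: 7*(-26)^2 - 9*(-26)^1 - 1 = (4732) + (234) + (-1) = 4965; answer 4965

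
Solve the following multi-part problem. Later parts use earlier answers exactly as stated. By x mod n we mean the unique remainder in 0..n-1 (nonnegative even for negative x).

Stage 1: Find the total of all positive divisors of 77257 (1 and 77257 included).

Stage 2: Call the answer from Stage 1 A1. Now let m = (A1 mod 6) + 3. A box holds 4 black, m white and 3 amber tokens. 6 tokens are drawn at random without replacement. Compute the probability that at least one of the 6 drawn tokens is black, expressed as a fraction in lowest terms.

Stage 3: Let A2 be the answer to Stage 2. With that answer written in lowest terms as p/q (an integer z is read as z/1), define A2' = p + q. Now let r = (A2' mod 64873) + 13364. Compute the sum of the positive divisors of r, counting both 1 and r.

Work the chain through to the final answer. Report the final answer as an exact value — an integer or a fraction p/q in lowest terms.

Stage 1: 77257 = 23 * 3359; sigma = (1 + 23) * (1 + 3359) = 24 * 3360 = 80640; answer 80640
Stage 2: A1 = 80640; m = 3; total draws C(10,6) = 210; complement C(6,6) = 1; favorable 210 - 1 = 209; P = 209/210; answer 209/210
Stage 3: A2 = 209/210; threaded value p + q = 419; r = 13783; 13783 = 7 * 11 * 179; sigma = (1 + 7) * (1 + 11) * (1 + 179) = 8 * 12 * 180 = 17280; answer 17280

17280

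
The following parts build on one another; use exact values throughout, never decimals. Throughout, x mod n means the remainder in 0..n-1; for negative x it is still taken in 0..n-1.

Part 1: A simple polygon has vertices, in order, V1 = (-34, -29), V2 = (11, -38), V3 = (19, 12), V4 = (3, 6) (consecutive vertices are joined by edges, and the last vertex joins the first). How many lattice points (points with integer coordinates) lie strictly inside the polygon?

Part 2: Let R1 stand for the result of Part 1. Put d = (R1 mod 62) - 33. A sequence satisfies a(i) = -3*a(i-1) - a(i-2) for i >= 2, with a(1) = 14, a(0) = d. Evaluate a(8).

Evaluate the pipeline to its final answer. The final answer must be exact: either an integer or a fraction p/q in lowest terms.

-9671

Part 1: cross terms: (-34*-38 - 11*-29)=1611, (11*12 - 19*-38)=854, (19*6 - 3*12)=78, (3*-29 - -34*6)=117; twice the area = |2660| = 2660; area = 1330; boundary points = 9 + 2 + 2 + 1 = 14; strictly interior points = area - boundary/2 + 1 = 1324; answer 1324
Part 2: R1 = 1324; d = -11; a(2) = -3*(14) - 1*(-11) = -31; iterating: a(2)=-31, a(3)=79, a(4)=-206, a(5)=539, a(6)=-1411, a(7)=3694, a(8)=-9671; answer -9671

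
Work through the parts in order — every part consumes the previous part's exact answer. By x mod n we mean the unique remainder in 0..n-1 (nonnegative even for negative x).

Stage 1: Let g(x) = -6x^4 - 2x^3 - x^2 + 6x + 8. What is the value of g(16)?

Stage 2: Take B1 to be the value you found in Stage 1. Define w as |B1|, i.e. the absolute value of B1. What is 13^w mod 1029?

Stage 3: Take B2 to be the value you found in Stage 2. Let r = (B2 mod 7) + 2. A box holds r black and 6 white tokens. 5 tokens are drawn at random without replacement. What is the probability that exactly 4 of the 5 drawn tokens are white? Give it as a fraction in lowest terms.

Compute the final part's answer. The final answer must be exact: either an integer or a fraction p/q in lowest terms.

Stage 1: -6*(16)^4 - 2*(16)^3 - 1*(16)^2 + 6*(16)^1 + 8 = (-393216) + (-8192) + (-256) + (96) + (8) = -401560; answer -401560
Stage 2: B1 = -401560; w = 401560; squarings mod 1029: 13^1=13, 13^2=169, 13^4=778, 13^8=232, 13^16=316, 13^32=43, 13^64=820, 13^128=463, 13^256=337, 13^512=379, 13^1024=610, 13^2048=631, 13^4096=967, 13^8192=757, 13^16384=925, 13^32768=526, 13^65536=904, 13^131072=190, 13^262144=85; 13^401560 = 13^8 * 13^16 * 13^128 * 13^8192 * 13^131072 * 13^262144 = 862 (mod 1029); answer 862
Stage 3: B2 = 862; r = 3; total draws C(9,5) = 126; favorable C(6,4)*C(3,1) = 45; P = 5/14; answer 5/14

5/14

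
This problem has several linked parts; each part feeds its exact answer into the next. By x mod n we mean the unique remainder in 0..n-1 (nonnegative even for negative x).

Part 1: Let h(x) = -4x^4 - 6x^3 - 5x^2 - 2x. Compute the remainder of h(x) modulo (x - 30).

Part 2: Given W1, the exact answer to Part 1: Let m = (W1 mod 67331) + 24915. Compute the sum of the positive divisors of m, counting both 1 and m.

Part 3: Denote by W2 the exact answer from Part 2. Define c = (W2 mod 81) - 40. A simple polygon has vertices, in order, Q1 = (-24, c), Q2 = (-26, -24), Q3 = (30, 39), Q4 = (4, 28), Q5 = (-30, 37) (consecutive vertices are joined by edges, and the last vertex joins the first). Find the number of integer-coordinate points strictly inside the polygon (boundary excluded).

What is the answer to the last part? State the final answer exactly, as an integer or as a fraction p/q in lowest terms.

1454

Part 1: remainder = value at the root: -4*(30)^4 - 6*(30)^3 - 5*(30)^2 - 2*(30)^1 = (-3240000) + (-162000) + (-4500) + (-60) = -3406560; answer -3406560
Part 2: W1 = -3406560; m = 52236; 52236 = 2^2 * 3^2 * 1451; sigma = (1 + 2 + 4) * (1 + 3 + 9) * (1 + 1451) = 7 * 13 * 1452 = 132132; answer 132132
Part 3: W2 = 132132; c = -19; cross terms: (-24*-24 - -26*-19)=82, (-26*39 - 30*-24)=-294, (30*28 - 4*39)=684, (4*37 - -30*28)=988, (-30*-19 - -24*37)=1458; twice the area = |2918| = 2918; area = 1459; boundary points = 1 + 7 + 1 + 1 + 2 = 12; strictly interior points = area - boundary/2 + 1 = 1454; answer 1454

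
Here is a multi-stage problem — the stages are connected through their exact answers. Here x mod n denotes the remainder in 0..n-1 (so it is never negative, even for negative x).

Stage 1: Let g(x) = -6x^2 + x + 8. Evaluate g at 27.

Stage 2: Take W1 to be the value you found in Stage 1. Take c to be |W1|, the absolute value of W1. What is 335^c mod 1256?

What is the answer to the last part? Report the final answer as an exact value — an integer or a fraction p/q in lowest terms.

Stage 1: -6*(27)^2 + 1*(27)^1 + 8 = (-4374) + (27) + (8) = -4339; answer -4339
Stage 2: W1 = -4339; c = 4339; squarings mod 1256: 335^1=335, 335^2=441, 335^4=1057, 335^8=665, 335^16=113, 335^32=209, 335^64=977, 335^128=1225, 335^256=961, 335^512=361, 335^1024=953, 335^2048=121, 335^4096=825; 335^4339 = 335^1 * 335^2 * 335^16 * 335^32 * 335^64 * 335^128 * 335^4096 = 791 (mod 1256); answer 791

791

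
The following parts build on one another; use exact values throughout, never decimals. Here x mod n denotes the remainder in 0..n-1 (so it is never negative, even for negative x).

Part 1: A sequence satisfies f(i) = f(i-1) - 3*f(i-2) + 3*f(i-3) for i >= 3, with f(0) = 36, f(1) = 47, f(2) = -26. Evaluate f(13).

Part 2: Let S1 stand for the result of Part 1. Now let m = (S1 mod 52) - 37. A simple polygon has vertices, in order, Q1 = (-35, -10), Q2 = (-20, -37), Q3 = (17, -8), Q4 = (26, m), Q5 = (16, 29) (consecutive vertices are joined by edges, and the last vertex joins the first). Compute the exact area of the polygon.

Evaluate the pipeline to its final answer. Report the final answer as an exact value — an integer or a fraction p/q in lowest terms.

Part 1: f(3) = 1*(-26) - 3*(47) + 3*(36) = -59; iterating: f(3)=-59, f(4)=160, f(5)=259, f(6)=-398, f(7)=-695, f(8)=1276, f(9)=2167, f(10)=-3746, f(11)=-6419, f(12)=11320, f(13)=19339; answer 19339
Part 2: S1 = 19339; m = 10; cross terms: (-35*-37 - -20*-10)=1095, (-20*-8 - 17*-37)=789, (17*10 - 26*-8)=378, (26*29 - 16*10)=594, (16*-10 - -35*29)=855; twice the area = |3711| = 3711; area = 3711/2; answer 3711/2

3711/2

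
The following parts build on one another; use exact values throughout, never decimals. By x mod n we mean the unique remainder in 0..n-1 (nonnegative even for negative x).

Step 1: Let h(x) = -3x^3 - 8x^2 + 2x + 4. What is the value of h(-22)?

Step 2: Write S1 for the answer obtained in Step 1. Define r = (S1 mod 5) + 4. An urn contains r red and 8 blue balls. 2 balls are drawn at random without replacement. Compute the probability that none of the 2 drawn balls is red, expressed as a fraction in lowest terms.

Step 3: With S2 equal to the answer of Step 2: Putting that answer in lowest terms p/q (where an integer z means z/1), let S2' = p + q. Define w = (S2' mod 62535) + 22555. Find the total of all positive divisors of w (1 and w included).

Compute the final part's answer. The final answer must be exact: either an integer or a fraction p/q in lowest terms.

Step 1: -3*(-22)^3 - 8*(-22)^2 + 2*(-22)^1 + 4 = (31944) + (-3872) + (-44) + (4) = 28032; answer 28032
Step 2: S1 = 28032; r = 6; total draws C(14,2) = 91; favorable C(8,2) = 28; P = 4/13; answer 4/13
Step 3: S2 = 4/13; threaded value p + q = 17; w = 22572; 22572 = 2^2 * 3^3 * 11 * 19; sigma = (1 + 2 + 4) * (1 + 3 + 9 + 27) * (1 + 11) * (1 + 19) = 7 * 40 * 12 * 20 = 67200; answer 67200

67200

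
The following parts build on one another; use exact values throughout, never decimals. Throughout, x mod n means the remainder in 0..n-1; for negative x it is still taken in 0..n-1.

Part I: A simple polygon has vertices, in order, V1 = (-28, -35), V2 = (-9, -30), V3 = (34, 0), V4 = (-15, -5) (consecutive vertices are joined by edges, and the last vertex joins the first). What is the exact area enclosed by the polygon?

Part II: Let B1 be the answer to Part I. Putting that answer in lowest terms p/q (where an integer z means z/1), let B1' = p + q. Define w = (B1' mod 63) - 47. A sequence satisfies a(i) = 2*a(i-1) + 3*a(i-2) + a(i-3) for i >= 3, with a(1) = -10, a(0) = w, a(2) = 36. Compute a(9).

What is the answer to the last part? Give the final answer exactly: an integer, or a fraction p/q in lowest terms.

57052

Part I: cross terms: (-28*-30 - -9*-35)=525, (-9*0 - 34*-30)=1020, (34*-5 - -15*0)=-170, (-15*-35 - -28*-5)=385; twice the area = |1760| = 1760; area = 880; answer 880
Part II: B1 = 880; threaded value p + q = 881; w = 15; a(3) = 2*(36) + 3*(-10) + 1*(15) = 57; iterating: a(3)=57, a(4)=212, a(5)=631, a(6)=1955, a(7)=6015, a(8)=18526, a(9)=57052; answer 57052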